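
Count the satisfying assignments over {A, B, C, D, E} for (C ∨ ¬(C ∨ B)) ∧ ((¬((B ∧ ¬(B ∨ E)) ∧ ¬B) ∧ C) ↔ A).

Initial set: {((C ∨ ¬(C ∨ B)) ∧ ((¬((B ∧ ¬(B ∨ E)) ∧ ¬B) ∧ C) ↔ A))}.
((C ∨ ¬(C ∨ B)) ∧ ((¬((B ∧ ¬(B ∨ E)) ∧ ¬B) ∧ C) ↔ A)): α-rule — add (C ∨ ¬(C ∨ B)), ((¬((B ∧ ¬(B ∨ E)) ∧ ¬B) ∧ C) ↔ A).
(C ∨ ¬(C ∨ B)): β-rule — branch into C  //  ¬(C ∨ B).
  branch 1 (add C):
    ((¬((B ∧ ¬(B ∨ E)) ∧ ¬B) ∧ C) ↔ A): β-rule — branch into (¬((B ∧ ¬(B ∨ E)) ∧ ¬B) ∧ C), A  //  ¬(¬((B ∧ ¬(B ∨ E)) ∧ ¬B) ∧ C), ¬A.
      branch 1.1 (add (¬((B ∧ ¬(B ∨ E)) ∧ ¬B) ∧ C), A):
        (¬((B ∧ ¬(B ∨ E)) ∧ ¬B) ∧ C): α-rule — add ¬((B ∧ ¬(B ∨ E)) ∧ ¬B), C.
        ¬((B ∧ ¬(B ∨ E)) ∧ ¬B): β-rule — branch into ¬(B ∧ ¬(B ∨ E))  //  ¬¬B.
          branch 1.1.1 (add ¬(B ∧ ¬(B ∨ E))):
            ¬(B ∧ ¬(B ∨ E)): β-rule — branch into ¬B  //  ¬¬(B ∨ E).
              branch 1.1.1.1 (add ¬B):
                ○ open, literals {A=1, B=0, C=1}.
              branch 1.1.1.2 (add ¬¬(B ∨ E)):
                ¬¬(B ∨ E): β-rule — branch into B  //  E.
                  branch 1.1.1.2.1 (add B):
                    ○ open, literals {A=1, B=1, C=1}.
                  branch 1.1.1.2.2 (add E):
                    ○ open, literals {A=1, C=1, E=1}.
          branch 1.1.2 (add ¬¬B):
            ○ open, literals {A=1, B=1, C=1}.
      branch 1.2 (add ¬(¬((B ∧ ¬(B ∨ E)) ∧ ¬B) ∧ C), ¬A):
        ¬(¬((B ∧ ¬(B ∨ E)) ∧ ¬B) ∧ C): β-rule — branch into ¬¬((B ∧ ¬(B ∨ E)) ∧ ¬B)  //  ¬C.
          branch 1.2.1 (add ¬¬((B ∧ ¬(B ∨ E)) ∧ ¬B)):
            ¬¬((B ∧ ¬(B ∨ E)) ∧ ¬B): α-rule — add (B ∧ ¬(B ∨ E)), ¬B.
            (B ∧ ¬(B ∨ E)): α-rule — add B, ¬(B ∨ E).
            × closes — contains both B and ¬B.
          branch 1.2.2 (add ¬C):
            × closes — contains both C and ¬C.
  branch 2 (add ¬(C ∨ B)):
    ¬(C ∨ B): α-rule — add ¬C, ¬B.
    ((¬((B ∧ ¬(B ∨ E)) ∧ ¬B) ∧ C) ↔ A): β-rule — branch into (¬((B ∧ ¬(B ∨ E)) ∧ ¬B) ∧ C), A  //  ¬(¬((B ∧ ¬(B ∨ E)) ∧ ¬B) ∧ C), ¬A.
      branch 2.1 (add (¬((B ∧ ¬(B ∨ E)) ∧ ¬B) ∧ C), A):
        (¬((B ∧ ¬(B ∨ E)) ∧ ¬B) ∧ C): α-rule — add ¬((B ∧ ¬(B ∨ E)) ∧ ¬B), C.
        × closes — contains both C and ¬C.
      branch 2.2 (add ¬(¬((B ∧ ¬(B ∨ E)) ∧ ¬B) ∧ C), ¬A):
        ¬(¬((B ∧ ¬(B ∨ E)) ∧ ¬B) ∧ C): β-rule — branch into ¬¬((B ∧ ¬(B ∨ E)) ∧ ¬B)  //  ¬C.
          branch 2.2.1 (add ¬¬((B ∧ ¬(B ∨ E)) ∧ ¬B)):
            ¬¬((B ∧ ¬(B ∨ E)) ∧ ¬B): α-rule — add (B ∧ ¬(B ∨ E)), ¬B.
            (B ∧ ¬(B ∨ E)): α-rule — add B, ¬(B ∨ E).
            × closes — contains both B and ¬B.
          branch 2.2.2 (add ¬C):
            ○ open, literals {A=0, B=0, C=0}.
4 branches closed, 5 open.
Each open branch fixes some atoms; the unmentioned ones are free. Counting distinct full assignments: branch {A=1, B=0, C=1} (D, E) contributes 4 new; branch {A=1, B=1, C=1} (D, E) contributes 4 new; branch {A=1, C=1, E=1} (B, D) contributes 0 new; branch {A=1, B=1, C=1} (D, E) contributes 0 new; branch {A=0, B=0, C=0} (D, E) contributes 4 new. Total: 12.

12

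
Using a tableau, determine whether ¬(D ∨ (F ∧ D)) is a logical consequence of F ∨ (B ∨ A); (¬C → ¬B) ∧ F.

Initial set: {(F ∨ (B ∨ A)); ((¬C → ¬B) ∧ F); ¬¬(D ∨ (F ∧ D))}.
((¬C → ¬B) ∧ F): α-rule — add (¬C → ¬B), F.
(F ∨ (B ∨ A)): β-rule — branch into F  //  (B ∨ A).
  branch 1 (add F):
    ¬¬(D ∨ (F ∧ D)): β-rule — branch into D  //  (F ∧ D).
      branch 1.1 (add D):
        (¬C → ¬B): β-rule — branch into ¬¬C  //  ¬B.
          branch 1.1.1 (add ¬¬C):
            ○ open, literals {C=1, D=1, F=1}.
          branch 1.1.2 (add ¬B):
            ○ open, literals {B=0, D=1, F=1}.
      branch 1.2 (add (F ∧ D)):
        (F ∧ D): α-rule — add F, D.
        (¬C → ¬B): β-rule — branch into ¬¬C  //  ¬B.
          branch 1.2.1 (add ¬¬C):
            ○ open, literals {C=1, D=1, F=1}.
          branch 1.2.2 (add ¬B):
            ○ open, literals {B=0, D=1, F=1}.
  branch 2 (add (B ∨ A)):
    ¬¬(D ∨ (F ∧ D)): β-rule — branch into D  //  (F ∧ D).
      branch 2.1 (add D):
        (¬C → ¬B): β-rule — branch into ¬¬C  //  ¬B.
          branch 2.1.1 (add ¬¬C):
            (B ∨ A): β-rule — branch into B  //  A.
              branch 2.1.1.1 (add B):
                ○ open, literals {B=1, C=1, D=1, F=1}.
              branch 2.1.1.2 (add A):
                ○ open, literals {A=1, C=1, D=1, F=1}.
          branch 2.1.2 (add ¬B):
            (B ∨ A): β-rule — branch into B  //  A.
              branch 2.1.2.1 (add B):
                × closes — contains both B and ¬B.
              branch 2.1.2.2 (add A):
                ○ open, literals {A=1, B=0, D=1, F=1}.
      branch 2.2 (add (F ∧ D)):
        (F ∧ D): α-rule — add F, D.
        (¬C → ¬B): β-rule — branch into ¬¬C  //  ¬B.
          branch 2.2.1 (add ¬¬C):
            (B ∨ A): β-rule — branch into B  //  A.
              branch 2.2.1.1 (add B):
                ○ open, literals {B=1, C=1, D=1, F=1}.
              branch 2.2.1.2 (add A):
                ○ open, literals {A=1, C=1, D=1, F=1}.
          branch 2.2.2 (add ¬B):
            (B ∨ A): β-rule — branch into B  //  A.
              branch 2.2.2.1 (add B):
                × closes — contains both B and ¬B.
              branch 2.2.2.2 (add A):
                ○ open, literals {A=1, B=0, D=1, F=1}.
2 branches closed, 10 open.
An open branch gives a countermodel: C=1, D=1, F=1 (unmentioned atoms arbitrary); the premises hold there but the conclusion fails.

No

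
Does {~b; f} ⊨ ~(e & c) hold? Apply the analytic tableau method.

No

Initial set: {~b; f; ~~(e & c)}.
~~(e & c): α-rule — add e, c.
○ open, literals {b=false, c=true, e=true, f=true}.
0 branches closed, 1 open.
An open branch gives a countermodel: b=false, c=true, e=true, f=true (unmentioned atoms arbitrary); the premises hold there but the conclusion fails.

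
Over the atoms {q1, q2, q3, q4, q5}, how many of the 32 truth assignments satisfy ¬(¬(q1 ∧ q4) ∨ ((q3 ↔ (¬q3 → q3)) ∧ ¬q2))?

4

Initial set: {T ¬(¬(q1 ∧ q4) ∨ ((q3 ↔ (¬q3 → q3)) ∧ ¬q2))}.
T ¬(¬(q1 ∧ q4) ∨ ((q3 ↔ (¬q3 → q3)) ∧ ¬q2)): α-rule — add F ¬(q1 ∧ q4), F ((q3 ↔ (¬q3 → q3)) ∧ ¬q2).
F ¬(q1 ∧ q4): α-rule — add T q1, T q4.
F ((q3 ↔ (¬q3 → q3)) ∧ ¬q2): β-rule — branch into F (q3 ↔ (¬q3 → q3))  //  F ¬q2.
  branch 1 (add F (q3 ↔ (¬q3 → q3))):
    F (q3 ↔ (¬q3 → q3)): β-rule — branch into T q3, F (¬q3 → q3)  //  F q3, T (¬q3 → q3).
      branch 1.1 (add T q3, F (¬q3 → q3)):
        F (¬q3 → q3): α-rule — add T ¬q3, F q3.
        × closes — contains both q3 and ¬q3.
      branch 1.2 (add F q3, T (¬q3 → q3)):
        T (¬q3 → q3): β-rule — branch into F ¬q3  //  T q3.
          branch 1.2.1 (add F ¬q3):
            × closes — contains both q3 and ¬q3.
          branch 1.2.2 (add T q3):
            × closes — contains both q3 and ¬q3.
  branch 2 (add F ¬q2):
    ○ open, literals {q1=true, q2=true, q4=true}.
3 branches closed, 1 open.
Each open branch fixes some atoms; the unmentioned ones are free. Counting distinct full assignments: branch {q1=true, q2=true, q4=true} (q3, q5) contributes 4 new. Total: 4.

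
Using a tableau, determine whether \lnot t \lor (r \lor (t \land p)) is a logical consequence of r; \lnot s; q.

Initial set: {T r; T \lnot s; T q; F (\lnot t \lor (r \lor (t \land p)))}.
F (\lnot t \lor (r \lor (t \land p))): α-rule — add F \lnot t, F (r \lor (t \land p)).
F (r \lor (t \land p)): α-rule — add F r, F (t \land p).
× closes — contains both r and \lnot r.
All 1 branch closes.
Every branch closed, so the premises entail the conclusion.

Yes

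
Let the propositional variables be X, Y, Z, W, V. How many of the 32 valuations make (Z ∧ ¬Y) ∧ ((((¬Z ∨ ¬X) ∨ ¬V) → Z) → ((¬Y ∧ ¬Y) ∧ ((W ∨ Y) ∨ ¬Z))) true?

Initial set: {((Z ∧ ¬Y) ∧ ((((¬Z ∨ ¬X) ∨ ¬V) → Z) → ((¬Y ∧ ¬Y) ∧ ((W ∨ Y) ∨ ¬Z))))}.
((Z ∧ ¬Y) ∧ ((((¬Z ∨ ¬X) ∨ ¬V) → Z) → ((¬Y ∧ ¬Y) ∧ ((W ∨ Y) ∨ ¬Z)))): α-rule — add (Z ∧ ¬Y), ((((¬Z ∨ ¬X) ∨ ¬V) → Z) → ((¬Y ∧ ¬Y) ∧ ((W ∨ Y) ∨ ¬Z))).
(Z ∧ ¬Y): α-rule — add Z, ¬Y.
((((¬Z ∨ ¬X) ∨ ¬V) → Z) → ((¬Y ∧ ¬Y) ∧ ((W ∨ Y) ∨ ¬Z))): β-rule — branch into ¬(((¬Z ∨ ¬X) ∨ ¬V) → Z)  //  ((¬Y ∧ ¬Y) ∧ ((W ∨ Y) ∨ ¬Z)).
  branch 1 (add ¬(((¬Z ∨ ¬X) ∨ ¬V) → Z)):
    ¬(((¬Z ∨ ¬X) ∨ ¬V) → Z): α-rule — add ((¬Z ∨ ¬X) ∨ ¬V), ¬Z.
    × closes — contains both Z and ¬Z.
  branch 2 (add ((¬Y ∧ ¬Y) ∧ ((W ∨ Y) ∨ ¬Z))):
    ((¬Y ∧ ¬Y) ∧ ((W ∨ Y) ∨ ¬Z)): α-rule — add (¬Y ∧ ¬Y), ((W ∨ Y) ∨ ¬Z).
    (¬Y ∧ ¬Y): α-rule — add ¬Y, ¬Y.
    ((W ∨ Y) ∨ ¬Z): β-rule — branch into (W ∨ Y)  //  ¬Z.
      branch 2.1 (add (W ∨ Y)):
        (W ∨ Y): β-rule — branch into W  //  Y.
          branch 2.1.1 (add W):
            ○ open, literals {W=T, Y=F, Z=T}.
          branch 2.1.2 (add Y):
            × closes — contains both Y and ¬Y.
      branch 2.2 (add ¬Z):
        × closes — contains both Z and ¬Z.
3 branches closed, 1 open.
Each open branch fixes some atoms; the unmentioned ones are free. Counting distinct full assignments: branch {W=T, Y=F, Z=T} (X, V) contributes 4 new. Total: 4.

4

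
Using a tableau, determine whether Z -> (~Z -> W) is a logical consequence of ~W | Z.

Yes

Initial set: {(~W | Z); ~(Z -> (~Z -> W))}.
~(Z -> (~Z -> W)): α-rule — add Z, ~(~Z -> W).
~(~Z -> W): α-rule — add ~Z, ~W.
× closes — contains both Z and ~Z.
All 1 branch closes.
Every branch closed, so the premises entail the conclusion.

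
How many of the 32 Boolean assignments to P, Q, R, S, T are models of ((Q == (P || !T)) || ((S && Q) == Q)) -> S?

Initial set: {(((Q == (P || !T)) || ((S && Q) == Q)) -> S)}.
(((Q == (P || !T)) || ((S && Q) == Q)) -> S): β-rule — branch into !((Q == (P || !T)) || ((S && Q) == Q))  //  S.
  branch 1 (add !((Q == (P || !T)) || ((S && Q) == Q))):
    !((Q == (P || !T)) || ((S && Q) == Q)): α-rule — add !(Q == (P || !T)), !((S && Q) == Q).
    !(Q == (P || !T)): β-rule — branch into Q, !(P || !T)  //  !Q, (P || !T).
      branch 1.1 (add Q, !(P || !T)):
        !(P || !T): α-rule — add !P, !!T.
        !((S && Q) == Q): β-rule — branch into (S && Q), !Q  //  !(S && Q), Q.
          branch 1.1.1 (add (S && Q), !Q):
            × closes — contains both Q and !Q.
          branch 1.1.2 (add !(S && Q), Q):
            !(S && Q): β-rule — branch into !S  //  !Q.
              branch 1.1.2.1 (add !S):
                ○ open, literals {P=false, Q=true, S=false, T=true}.
              branch 1.1.2.2 (add !Q):
                × closes — contains both Q and !Q.
      branch 1.2 (add !Q, (P || !T)):
        !((S && Q) == Q): β-rule — branch into (S && Q), !Q  //  !(S && Q), Q.
          branch 1.2.1 (add (S && Q), !Q):
            (S && Q): α-rule — add S, Q.
            × closes — contains both Q and !Q.
          branch 1.2.2 (add !(S && Q), Q):
            × closes — contains both Q and !Q.
  branch 2 (add S):
    ○ open, literals {S=true}.
4 branches closed, 2 open.
Each open branch fixes some atoms; the unmentioned ones are free. Counting distinct full assignments: branch {P=false, Q=true, S=false, T=true} (R) contributes 2 new; branch {S=true} (P, Q, R, T) contributes 16 new. Total: 18.

18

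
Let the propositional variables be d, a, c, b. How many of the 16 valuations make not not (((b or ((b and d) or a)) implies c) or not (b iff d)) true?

13

Initial set: {not not (((b or ((b and d) or a)) implies c) or not (b iff d))}.
not not (((b or ((b and d) or a)) implies c) or not (b iff d)): drop double negation, giving (((b or ((b and d) or a)) implies c) or not (b iff d)).
(((b or ((b and d) or a)) implies c) or not (b iff d)): β-rule — branch into ((b or ((b and d) or a)) implies c)  //  not (b iff d).
  branch 1 (add ((b or ((b and d) or a)) implies c)):
    ((b or ((b and d) or a)) implies c): β-rule — branch into not (b or ((b and d) or a))  //  c.
      branch 1.1 (add not (b or ((b and d) or a))):
        not (b or ((b and d) or a)): α-rule — add not b, not ((b and d) or a).
        not ((b and d) or a): α-rule — add not (b and d), not a.
        not (b and d): β-rule — branch into not b  //  not d.
          branch 1.1.1 (add not b):
            ○ open, literals {a=F, b=F}.
          branch 1.1.2 (add not d):
            ○ open, literals {a=F, b=F, d=F}.
      branch 1.2 (add c):
        ○ open, literals {c=T}.
  branch 2 (add not (b iff d)):
    not (b iff d): β-rule — branch into b, not d  //  not b, d.
      branch 2.1 (add b, not d):
        ○ open, literals {b=T, d=F}.
      branch 2.2 (add not b, d):
        ○ open, literals {b=F, d=T}.
0 branches closed, 5 open.
Each open branch fixes some atoms; the unmentioned ones are free. Counting distinct full assignments: branch {a=F, b=F} (d, c) contributes 4 new; branch {a=F, b=F, d=F} (c) contributes 0 new; branch {c=T} (d, a, b) contributes 6 new; branch {b=T, d=F} (a, c) contributes 2 new; branch {b=F, d=T} (a, c) contributes 1 new. Total: 13.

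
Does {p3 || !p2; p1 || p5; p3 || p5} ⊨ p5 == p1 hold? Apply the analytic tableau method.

No

Initial set: {(p3 || !p2); (p1 || p5); (p3 || p5); !(p5 == p1)}.
(p3 || !p2): β-rule — branch into p3  //  !p2.
  branch 1 (add p3):
    (p1 || p5): β-rule — branch into p1  //  p5.
      branch 1.1 (add p1):
        (p3 || p5): β-rule — branch into p3  //  p5.
          branch 1.1.1 (add p3):
            !(p5 == p1): β-rule — branch into p5, !p1  //  !p5, p1.
              branch 1.1.1.1 (add p5, !p1):
                × closes — contains both p1 and !p1.
              branch 1.1.1.2 (add !p5, p1):
                ○ open, literals {p1=1, p3=1, p5=0}.
          branch 1.1.2 (add p5):
            !(p5 == p1): β-rule — branch into p5, !p1  //  !p5, p1.
              branch 1.1.2.1 (add p5, !p1):
                × closes — contains both p1 and !p1.
              branch 1.1.2.2 (add !p5, p1):
                × closes — contains both p5 and !p5.
      branch 1.2 (add p5):
        (p3 || p5): β-rule — branch into p3  //  p5.
          branch 1.2.1 (add p3):
            !(p5 == p1): β-rule — branch into p5, !p1  //  !p5, p1.
              branch 1.2.1.1 (add p5, !p1):
                ○ open, literals {p1=0, p3=1, p5=1}.
              branch 1.2.1.2 (add !p5, p1):
                × closes — contains both p5 and !p5.
          branch 1.2.2 (add p5):
            !(p5 == p1): β-rule — branch into p5, !p1  //  !p5, p1.
              branch 1.2.2.1 (add p5, !p1):
                ○ open, literals {p1=0, p3=1, p5=1}.
              branch 1.2.2.2 (add !p5, p1):
                × closes — contains both p5 and !p5.
  branch 2 (add !p2):
    (p1 || p5): β-rule — branch into p1  //  p5.
      branch 2.1 (add p1):
        (p3 || p5): β-rule — branch into p3  //  p5.
          branch 2.1.1 (add p3):
            !(p5 == p1): β-rule — branch into p5, !p1  //  !p5, p1.
              branch 2.1.1.1 (add p5, !p1):
                × closes — contains both p1 and !p1.
              branch 2.1.1.2 (add !p5, p1):
                ○ open, literals {p1=1, p2=0, p3=1, p5=0}.
          branch 2.1.2 (add p5):
            !(p5 == p1): β-rule — branch into p5, !p1  //  !p5, p1.
              branch 2.1.2.1 (add p5, !p1):
                × closes — contains both p1 and !p1.
              branch 2.1.2.2 (add !p5, p1):
                × closes — contains both p5 and !p5.
      branch 2.2 (add p5):
        (p3 || p5): β-rule — branch into p3  //  p5.
          branch 2.2.1 (add p3):
            !(p5 == p1): β-rule — branch into p5, !p1  //  !p5, p1.
              branch 2.2.1.1 (add p5, !p1):
                ○ open, literals {p1=0, p2=0, p3=1, p5=1}.
              branch 2.2.1.2 (add !p5, p1):
                × closes — contains both p5 and !p5.
          branch 2.2.2 (add p5):
            !(p5 == p1): β-rule — branch into p5, !p1  //  !p5, p1.
              branch 2.2.2.1 (add p5, !p1):
                ○ open, literals {p1=0, p2=0, p5=1}.
              branch 2.2.2.2 (add !p5, p1):
                × closes — contains both p5 and !p5.
10 branches closed, 6 open.
An open branch gives a countermodel: p1=1, p3=1, p5=0 (unmentioned atoms arbitrary); the premises hold there but the conclusion fails.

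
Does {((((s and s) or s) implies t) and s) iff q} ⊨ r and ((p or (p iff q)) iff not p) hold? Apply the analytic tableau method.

No

Initial set: {(((((s and s) or s) implies t) and s) iff q); not (r and ((p or (p iff q)) iff not p))}.
(((((s and s) or s) implies t) and s) iff q): β-rule — branch into ((((s and s) or s) implies t) and s), q  //  not ((((s and s) or s) implies t) and s), not q.
  branch 1 (add ((((s and s) or s) implies t) and s), q):
    ((((s and s) or s) implies t) and s): α-rule — add (((s and s) or s) implies t), s.
    not (r and ((p or (p iff q)) iff not p)): β-rule — branch into not r  //  not ((p or (p iff q)) iff not p).
      branch 1.1 (add not r):
        (((s and s) or s) implies t): β-rule — branch into not ((s and s) or s)  //  t.
          branch 1.1.1 (add not ((s and s) or s)):
            not ((s and s) or s): α-rule — add not (s and s), not s.
            × closes — contains both s and not s.
          branch 1.1.2 (add t):
            ○ open, literals {q=true, r=false, s=true, t=true}.
      branch 1.2 (add not ((p or (p iff q)) iff not p)):
        (((s and s) or s) implies t): β-rule — branch into not ((s and s) or s)  //  t.
          branch 1.2.1 (add not ((s and s) or s)):
            not ((s and s) or s): α-rule — add not (s and s), not s.
            × closes — contains both s and not s.
          branch 1.2.2 (add t):
            not ((p or (p iff q)) iff not p): β-rule — branch into (p or (p iff q)), not not p  //  not (p or (p iff q)), not p.
              branch 1.2.2.1 (add (p or (p iff q)), not not p):
                (p or (p iff q)): β-rule — branch into p  //  (p iff q).
                  branch 1.2.2.1.1 (add p):
                    ○ open, literals {p=true, q=true, s=true, t=true}.
                  branch 1.2.2.1.2 (add (p iff q)):
                    (p iff q): β-rule — branch into p, q  //  not p, not q.
                      branch 1.2.2.1.2.1 (add p, q):
                        ○ open, literals {p=true, q=true, s=true, t=true}.
                      branch 1.2.2.1.2.2 (add not p, not q):
                        × closes — contains both p and not p.
              branch 1.2.2.2 (add not (p or (p iff q)), not p):
                not (p or (p iff q)): α-rule — add not p, not (p iff q).
                not (p iff q): β-rule — branch into p, not q  //  not p, q.
                  branch 1.2.2.2.1 (add p, not q):
                    × closes — contains both p and not p.
                  branch 1.2.2.2.2 (add not p, q):
                    ○ open, literals {p=false, q=true, s=true, t=true}.
  branch 2 (add not ((((s and s) or s) implies t) and s), not q):
    not (r and ((p or (p iff q)) iff not p)): β-rule — branch into not r  //  not ((p or (p iff q)) iff not p).
      branch 2.1 (add not r):
        not ((((s and s) or s) implies t) and s): β-rule — branch into not (((s and s) or s) implies t)  //  not s.
          branch 2.1.1 (add not (((s and s) or s) implies t)):
            not (((s and s) or s) implies t): α-rule — add ((s and s) or s), not t.
            ((s and s) or s): β-rule — branch into (s and s)  //  s.
              branch 2.1.1.1 (add (s and s)):
                (s and s): α-rule — add s, s.
                ○ open, literals {q=false, r=false, s=true, t=false}.
              branch 2.1.1.2 (add s):
                ○ open, literals {q=false, r=false, s=true, t=false}.
          branch 2.1.2 (add not s):
            ○ open, literals {q=false, r=false, s=false}.
      branch 2.2 (add not ((p or (p iff q)) iff not p)):
        not ((((s and s) or s) implies t) and s): β-rule — branch into not (((s and s) or s) implies t)  //  not s.
          branch 2.2.1 (add not (((s and s) or s) implies t)):
            not (((s and s) or s) implies t): α-rule — add ((s and s) or s), not t.
            not ((p or (p iff q)) iff not p): β-rule — branch into (p or (p iff q)), not not p  //  not (p or (p iff q)), not p.
              branch 2.2.1.1 (add (p or (p iff q)), not not p):
                ((s and s) or s): β-rule — branch into (s and s)  //  s.
                  branch 2.2.1.1.1 (add (s and s)):
                    (s and s): α-rule — add s, s.
                    (p or (p iff q)): β-rule — branch into p  //  (p iff q).
                      branch 2.2.1.1.1.1 (add p):
                        ○ open, literals {p=true, q=false, s=true, t=false}.
                      branch 2.2.1.1.1.2 (add (p iff q)):
                        (p iff q): β-rule — branch into p, q  //  not p, not q.
                          branch 2.2.1.1.1.2.1 (add p, q):
                            × closes — contains both q and not q.
                          branch 2.2.1.1.1.2.2 (add not p, not q):
                            × closes — contains both p and not p.
                  branch 2.2.1.1.2 (add s):
                    (p or (p iff q)): β-rule — branch into p  //  (p iff q).
                      branch 2.2.1.1.2.1 (add p):
                        ○ open, literals {p=true, q=false, s=true, t=false}.
                      branch 2.2.1.1.2.2 (add (p iff q)):
                        (p iff q): β-rule — branch into p, q  //  not p, not q.
                          branch 2.2.1.1.2.2.1 (add p, q):
                            × closes — contains both q and not q.
                          branch 2.2.1.1.2.2.2 (add not p, not q):
                            × closes — contains both p and not p.
              branch 2.2.1.2 (add not (p or (p iff q)), not p):
                not (p or (p iff q)): α-rule — add not p, not (p iff q).
                ((s and s) or s): β-rule — branch into (s and s)  //  s.
                  branch 2.2.1.2.1 (add (s and s)):
                    (s and s): α-rule — add s, s.
                    not (p iff q): β-rule — branch into p, not q  //  not p, q.
                      branch 2.2.1.2.1.1 (add p, not q):
                        × closes — contains both p and not p.
                      branch 2.2.1.2.1.2 (add not p, q):
                        × closes — contains both q and not q.
                  branch 2.2.1.2.2 (add s):
                    not (p iff q): β-rule — branch into p, not q  //  not p, q.
                      branch 2.2.1.2.2.1 (add p, not q):
                        × closes — contains both p and not p.
                      branch 2.2.1.2.2.2 (add not p, q):
                        × closes — contains both q and not q.
          branch 2.2.2 (add not s):
            not ((p or (p iff q)) iff not p): β-rule — branch into (p or (p iff q)), not not p  //  not (p or (p iff q)), not p.
              branch 2.2.2.1 (add (p or (p iff q)), not not p):
                (p or (p iff q)): β-rule — branch into p  //  (p iff q).
                  branch 2.2.2.1.1 (add p):
                    ○ open, literals {p=true, q=false, s=false}.
                  branch 2.2.2.1.2 (add (p iff q)):
                    (p iff q): β-rule — branch into p, q  //  not p, not q.
                      branch 2.2.2.1.2.1 (add p, q):
                        × closes — contains both q and not q.
                      branch 2.2.2.1.2.2 (add not p, not q):
                        × closes — contains both p and not p.
              branch 2.2.2.2 (add not (p or (p iff q)), not p):
                not (p or (p iff q)): α-rule — add not p, not (p iff q).
                not (p iff q): β-rule — branch into p, not q  //  not p, q.
                  branch 2.2.2.2.1 (add p, not q):
                    × closes — contains both p and not p.
                  branch 2.2.2.2.2 (add not p, q):
                    × closes — contains both q and not q.
16 branches closed, 10 open.
An open branch gives a countermodel: q=true, r=false, s=true, t=true (unmentioned atoms arbitrary); the premises hold there but the conclusion fails.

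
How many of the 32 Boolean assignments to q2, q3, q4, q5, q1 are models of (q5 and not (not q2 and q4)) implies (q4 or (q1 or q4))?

28

Initial set: {T ((q5 and not (not q2 and q4)) implies (q4 or (q1 or q4)))}.
T ((q5 and not (not q2 and q4)) implies (q4 or (q1 or q4))): β-rule — branch into F (q5 and not (not q2 and q4))  //  T (q4 or (q1 or q4)).
  branch 1 (add F (q5 and not (not q2 and q4))):
    F (q5 and not (not q2 and q4)): β-rule — branch into F q5  //  F not (not q2 and q4).
      branch 1.1 (add F q5):
        ○ open, literals {q5=false}.
      branch 1.2 (add F not (not q2 and q4)):
        F not (not q2 and q4): α-rule — add T not q2, T q4.
        ○ open, literals {q2=false, q4=true}.
  branch 2 (add T (q4 or (q1 or q4))):
    T (q4 or (q1 or q4)): β-rule — branch into T q4  //  T (q1 or q4).
      branch 2.1 (add T q4):
        ○ open, literals {q4=true}.
      branch 2.2 (add T (q1 or q4)):
        T (q1 or q4): β-rule — branch into T q1  //  T q4.
          branch 2.2.1 (add T q1):
            ○ open, literals {q1=true}.
          branch 2.2.2 (add T q4):
            ○ open, literals {q4=true}.
0 branches closed, 5 open.
Each open branch fixes some atoms; the unmentioned ones are free. Counting distinct full assignments: branch {q5=false} (q2, q3, q4, q1) contributes 16 new; branch {q2=false, q4=true} (q3, q5, q1) contributes 4 new; branch {q4=true} (q2, q3, q5, q1) contributes 4 new; branch {q1=true} (q2, q3, q4, q5) contributes 4 new; branch {q4=true} (q2, q3, q5, q1) contributes 0 new. Total: 28.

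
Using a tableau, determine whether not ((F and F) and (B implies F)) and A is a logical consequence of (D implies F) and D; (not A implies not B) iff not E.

Initial set: {((D implies F) and D); ((not A implies not B) iff not E); not (not ((F and F) and (B implies F)) and A)}.
((D implies F) and D): α-rule — add (D implies F), D.
((not A implies not B) iff not E): β-rule — branch into (not A implies not B), not E  //  not (not A implies not B), not not E.
  branch 1 (add (not A implies not B), not E):
    not (not ((F and F) and (B implies F)) and A): β-rule — branch into not not ((F and F) and (B implies F))  //  not A.
      branch 1.1 (add not not ((F and F) and (B implies F))):
        not not ((F and F) and (B implies F)): α-rule — add (F and F), (B implies F).
        (F and F): α-rule — add F, F.
        (D implies F): β-rule — branch into not D  //  F.
          branch 1.1.1 (add not D):
            × closes — contains both D and not D.
          branch 1.1.2 (add F):
            (not A implies not B): β-rule — branch into not not A  //  not B.
              branch 1.1.2.1 (add not not A):
                (B implies F): β-rule — branch into not B  //  F.
                  branch 1.1.2.1.1 (add not B):
                    ○ open, literals {A=true, B=false, D=true, E=false, F=true}.
                  branch 1.1.2.1.2 (add F):
                    ○ open, literals {A=true, D=true, E=false, F=true}.
              branch 1.1.2.2 (add not B):
                (B implies F): β-rule — branch into not B  //  F.
                  branch 1.1.2.2.1 (add not B):
                    ○ open, literals {B=false, D=true, E=false, F=true}.
                  branch 1.1.2.2.2 (add F):
                    ○ open, literals {B=false, D=true, E=false, F=true}.
      branch 1.2 (add not A):
        (D implies F): β-rule — branch into not D  //  F.
          branch 1.2.1 (add not D):
            × closes — contains both D and not D.
          branch 1.2.2 (add F):
            (not A implies not B): β-rule — branch into not not A  //  not B.
              branch 1.2.2.1 (add not not A):
                × closes — contains both A and not A.
              branch 1.2.2.2 (add not B):
                ○ open, literals {A=false, B=false, D=true, E=false, F=true}.
  branch 2 (add not (not A implies not B), not not E):
    not (not A implies not B): α-rule — add not A, not not B.
    not (not ((F and F) and (B implies F)) and A): β-rule — branch into not not ((F and F) and (B implies F))  //  not A.
      branch 2.1 (add not not ((F and F) and (B implies F))):
        not not ((F and F) and (B implies F)): α-rule — add (F and F), (B implies F).
        (F and F): α-rule — add F, F.
        (D implies F): β-rule — branch into not D  //  F.
          branch 2.1.1 (add not D):
            × closes — contains both D and not D.
          branch 2.1.2 (add F):
            (B implies F): β-rule — branch into not B  //  F.
              branch 2.1.2.1 (add not B):
                × closes — contains both B and not B.
              branch 2.1.2.2 (add F):
                ○ open, literals {A=false, B=true, D=true, E=true, F=true}.
      branch 2.2 (add not A):
        (D implies F): β-rule — branch into not D  //  F.
          branch 2.2.1 (add not D):
            × closes — contains both D and not D.
          branch 2.2.2 (add F):
            ○ open, literals {A=false, B=true, D=true, E=true, F=true}.
6 branches closed, 7 open.
An open branch gives a countermodel: A=true, B=false, D=true, E=false, F=true (unmentioned atoms arbitrary); the premises hold there but the conclusion fails.

No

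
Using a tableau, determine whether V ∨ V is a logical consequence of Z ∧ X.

No

Initial set: {(Z ∧ X); ¬(V ∨ V)}.
(Z ∧ X): α-rule — add Z, X.
¬(V ∨ V): α-rule — add ¬V, ¬V.
○ open, literals {V=false, X=true, Z=true}.
0 branches closed, 1 open.
An open branch gives a countermodel: V=false, X=true, Z=true (unmentioned atoms arbitrary); the premises hold there but the conclusion fails.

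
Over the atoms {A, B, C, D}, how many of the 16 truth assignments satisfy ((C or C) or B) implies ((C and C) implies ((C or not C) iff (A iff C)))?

12

Initial set: {(((C or C) or B) implies ((C and C) implies ((C or not C) iff (A iff C))))}.
(((C or C) or B) implies ((C and C) implies ((C or not C) iff (A iff C)))): β-rule — branch into not ((C or C) or B)  //  ((C and C) implies ((C or not C) iff (A iff C))).
  branch 1 (add not ((C or C) or B)):
    not ((C or C) or B): α-rule — add not (C or C), not B.
    not (C or C): α-rule — add not C, not C.
    ○ open, literals {B=0, C=0}.
  branch 2 (add ((C and C) implies ((C or not C) iff (A iff C)))):
    ((C and C) implies ((C or not C) iff (A iff C))): β-rule — branch into not (C and C)  //  ((C or not C) iff (A iff C)).
      branch 2.1 (add not (C and C)):
        not (C and C): β-rule — branch into not C  //  not C.
          branch 2.1.1 (add not C):
            ○ open, literals {C=0}.
          branch 2.1.2 (add not C):
            ○ open, literals {C=0}.
      branch 2.2 (add ((C or not C) iff (A iff C))):
        ((C or not C) iff (A iff C)): β-rule — branch into (C or not C), (A iff C)  //  not (C or not C), not (A iff C).
          branch 2.2.1 (add (C or not C), (A iff C)):
            (C or not C): β-rule — branch into C  //  not C.
              branch 2.2.1.1 (add C):
                (A iff C): β-rule — branch into A, C  //  not A, not C.
                  branch 2.2.1.1.1 (add A, C):
                    ○ open, literals {A=1, C=1}.
                  branch 2.2.1.1.2 (add not A, not C):
                    × closes — contains both C and not C.
              branch 2.2.1.2 (add not C):
                (A iff C): β-rule — branch into A, C  //  not A, not C.
                  branch 2.2.1.2.1 (add A, C):
                    × closes — contains both C and not C.
                  branch 2.2.1.2.2 (add not A, not C):
                    ○ open, literals {A=0, C=0}.
          branch 2.2.2 (add not (C or not C), not (A iff C)):
            not (C or not C): α-rule — add not C, not not C.
            × closes — contains both C and not C.
3 branches closed, 5 open.
Each open branch fixes some atoms; the unmentioned ones are free. Counting distinct full assignments: branch {B=0, C=0} (A, D) contributes 4 new; branch {C=0} (A, B, D) contributes 4 new; branch {C=0} (A, B, D) contributes 0 new; branch {A=1, C=1} (B, D) contributes 4 new; branch {A=0, C=0} (B, D) contributes 0 new. Total: 12.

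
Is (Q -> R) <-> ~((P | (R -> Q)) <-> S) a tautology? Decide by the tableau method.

Assume the negation and expand:
Initial set: {F ((Q -> R) <-> ~((P | (R -> Q)) <-> S))}.
F ((Q -> R) <-> ~((P | (R -> Q)) <-> S)): β-rule — branch into T (Q -> R), F ~((P | (R -> Q)) <-> S)  //  F (Q -> R), T ~((P | (R -> Q)) <-> S).
  branch 1 (add T (Q -> R), F ~((P | (R -> Q)) <-> S)):
    T (Q -> R): β-rule — branch into F Q  //  T R.
      branch 1.1 (add F Q):
        F ~((P | (R -> Q)) <-> S): β-rule — branch into T (P | (R -> Q)), T S  //  F (P | (R -> Q)), F S.
          branch 1.1.1 (add T (P | (R -> Q)), T S):
            T (P | (R -> Q)): β-rule — branch into T P  //  T (R -> Q).
              branch 1.1.1.1 (add T P):
                ○ open, literals {P=T, Q=F, S=T}.
              branch 1.1.1.2 (add T (R -> Q)):
                T (R -> Q): β-rule — branch into F R  //  T Q.
                  branch 1.1.1.2.1 (add F R):
                    ○ open, literals {Q=F, R=F, S=T}.
                  branch 1.1.1.2.2 (add T Q):
                    × closes — contains both Q and ~Q.
          branch 1.1.2 (add F (P | (R -> Q)), F S):
            F (P | (R -> Q)): α-rule — add F P, F (R -> Q).
            F (R -> Q): α-rule — add T R, F Q.
            ○ open, literals {P=F, Q=F, R=T, S=F}.
      branch 1.2 (add T R):
        F ~((P | (R -> Q)) <-> S): β-rule — branch into T (P | (R -> Q)), T S  //  F (P | (R -> Q)), F S.
          branch 1.2.1 (add T (P | (R -> Q)), T S):
            T (P | (R -> Q)): β-rule — branch into T P  //  T (R -> Q).
              branch 1.2.1.1 (add T P):
                ○ open, literals {P=T, R=T, S=T}.
              branch 1.2.1.2 (add T (R -> Q)):
                T (R -> Q): β-rule — branch into F R  //  T Q.
                  branch 1.2.1.2.1 (add F R):
                    × closes — contains both R and ~R.
                  branch 1.2.1.2.2 (add T Q):
                    ○ open, literals {Q=T, R=T, S=T}.
          branch 1.2.2 (add F (P | (R -> Q)), F S):
            F (P | (R -> Q)): α-rule — add F P, F (R -> Q).
            F (R -> Q): α-rule — add T R, F Q.
            ○ open, literals {P=F, Q=F, R=T, S=F}.
  branch 2 (add F (Q -> R), T ~((P | (R -> Q)) <-> S)):
    F (Q -> R): α-rule — add T Q, F R.
    T ~((P | (R -> Q)) <-> S): β-rule — branch into T (P | (R -> Q)), F S  //  F (P | (R -> Q)), T S.
      branch 2.1 (add T (P | (R -> Q)), F S):
        T (P | (R -> Q)): β-rule — branch into T P  //  T (R -> Q).
          branch 2.1.1 (add T P):
            ○ open, literals {P=T, Q=T, R=F, S=F}.
          branch 2.1.2 (add T (R -> Q)):
            T (R -> Q): β-rule — branch into F R  //  T Q.
              branch 2.1.2.1 (add F R):
                ○ open, literals {Q=T, R=F, S=F}.
              branch 2.1.2.2 (add T Q):
                ○ open, literals {Q=T, R=F, S=F}.
      branch 2.2 (add F (P | (R -> Q)), T S):
        F (P | (R -> Q)): α-rule — add F P, F (R -> Q).
        F (R -> Q): α-rule — add T R, F Q.
        × closes — contains both R and ~R.
3 branches closed, 9 open.
An open branch gives a countermodel: P=T, Q=F, S=T (unmentioned atoms arbitrary); under it the original formula is false.

Not valid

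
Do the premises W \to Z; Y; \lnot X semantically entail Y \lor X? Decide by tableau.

Yes

Initial set: {(W \to Z); Y; \lnot X; \lnot (Y \lor X)}.
\lnot (Y \lor X): α-rule — add \lnot Y, \lnot X.
× closes — contains both Y and \lnot Y.
All 1 branch closes.
Every branch closed, so the premises entail the conclusion.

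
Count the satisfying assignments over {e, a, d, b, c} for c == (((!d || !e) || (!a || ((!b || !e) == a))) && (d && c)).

23

Initial set: {T (c == (((!d || !e) || (!a || ((!b || !e) == a))) && (d && c)))}.
T (c == (((!d || !e) || (!a || ((!b || !e) == a))) && (d && c))): β-rule — branch into T c, T (((!d || !e) || (!a || ((!b || !e) == a))) && (d && c))  //  F c, F (((!d || !e) || (!a || ((!b || !e) == a))) && (d && c)).
  branch 1 (add T c, T (((!d || !e) || (!a || ((!b || !e) == a))) && (d && c))):
    T (((!d || !e) || (!a || ((!b || !e) == a))) && (d && c)): α-rule — add T ((!d || !e) || (!a || ((!b || !e) == a))), T (d && c).
    T (d && c): α-rule — add T d, T c.
    T ((!d || !e) || (!a || ((!b || !e) == a))): β-rule — branch into T (!d || !e)  //  T (!a || ((!b || !e) == a)).
      branch 1.1 (add T (!d || !e)):
        T (!d || !e): β-rule — branch into T !d  //  T !e.
          branch 1.1.1 (add T !d):
            × closes — contains both d and !d.
          branch 1.1.2 (add T !e):
            ○ open, literals {c=1, d=1, e=0}.
      branch 1.2 (add T (!a || ((!b || !e) == a))):
        T (!a || ((!b || !e) == a)): β-rule — branch into T !a  //  T ((!b || !e) == a).
          branch 1.2.1 (add T !a):
            ○ open, literals {a=0, c=1, d=1}.
          branch 1.2.2 (add T ((!b || !e) == a)):
            T ((!b || !e) == a): β-rule — branch into T (!b || !e), T a  //  F (!b || !e), F a.
              branch 1.2.2.1 (add T (!b || !e), T a):
                T (!b || !e): β-rule — branch into T !b  //  T !e.
                  branch 1.2.2.1.1 (add T !b):
                    ○ open, literals {a=1, b=0, c=1, d=1}.
                  branch 1.2.2.1.2 (add T !e):
                    ○ open, literals {a=1, c=1, d=1, e=0}.
              branch 1.2.2.2 (add F (!b || !e), F a):
                F (!b || !e): α-rule — add F !b, F !e.
                ○ open, literals {a=0, b=1, c=1, d=1, e=1}.
  branch 2 (add F c, F (((!d || !e) || (!a || ((!b || !e) == a))) && (d && c))):
    F (((!d || !e) || (!a || ((!b || !e) == a))) && (d && c)): β-rule — branch into F ((!d || !e) || (!a || ((!b || !e) == a)))  //  F (d && c).
      branch 2.1 (add F ((!d || !e) || (!a || ((!b || !e) == a)))):
        F ((!d || !e) || (!a || ((!b || !e) == a))): α-rule — add F (!d || !e), F (!a || ((!b || !e) == a)).
        F (!d || !e): α-rule — add F !d, F !e.
        F (!a || ((!b || !e) == a)): α-rule — add F !a, F ((!b || !e) == a).
        F ((!b || !e) == a): β-rule — branch into T (!b || !e), F a  //  F (!b || !e), T a.
          branch 2.1.1 (add T (!b || !e), F a):
            × closes — contains both a and !a.
          branch 2.1.2 (add F (!b || !e), T a):
            F (!b || !e): α-rule — add F !b, F !e.
            ○ open, literals {a=1, b=1, c=0, d=1, e=1}.
      branch 2.2 (add F (d && c)):
        F (d && c): β-rule — branch into F d  //  F c.
          branch 2.2.1 (add F d):
            ○ open, literals {c=0, d=0}.
          branch 2.2.2 (add F c):
            ○ open, literals {c=0}.
2 branches closed, 8 open.
Each open branch fixes some atoms; the unmentioned ones are free. Counting distinct full assignments: branch {c=1, d=1, e=0} (a, b) contributes 4 new; branch {a=0, c=1, d=1} (e, b) contributes 2 new; branch {a=1, b=0, c=1, d=1} (e) contributes 1 new; branch {a=1, c=1, d=1, e=0} (b) contributes 0 new; branch {a=0, b=1, c=1, d=1, e=1} (none free) contributes 0 new; branch {a=1, b=1, c=0, d=1, e=1} (none free) contributes 1 new; branch {c=0, d=0} (e, a, b) contributes 8 new; branch {c=0} (e, a, d, b) contributes 7 new. Total: 23.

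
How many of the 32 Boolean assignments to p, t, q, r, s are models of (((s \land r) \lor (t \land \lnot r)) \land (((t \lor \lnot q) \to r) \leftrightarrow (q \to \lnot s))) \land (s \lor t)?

6

Initial set: {((((s \land r) \lor (t \land \lnot r)) \land (((t \lor \lnot q) \to r) \leftrightarrow (q \to \lnot s))) \land (s \lor t))}.
((((s \land r) \lor (t \land \lnot r)) \land (((t \lor \lnot q) \to r) \leftrightarrow (q \to \lnot s))) \land (s \lor t)): α-rule — add (((s \land r) \lor (t \land \lnot r)) \land (((t \lor \lnot q) \to r) \leftrightarrow (q \to \lnot s))), (s \lor t).
(((s \land r) \lor (t \land \lnot r)) \land (((t \lor \lnot q) \to r) \leftrightarrow (q \to \lnot s))): α-rule — add ((s \land r) \lor (t \land \lnot r)), (((t \lor \lnot q) \to r) \leftrightarrow (q \to \lnot s)).
(s \lor t): β-rule — branch into s  //  t.
  branch 1 (add s):
    ((s \land r) \lor (t \land \lnot r)): β-rule — branch into (s \land r)  //  (t \land \lnot r).
      branch 1.1 (add (s \land r)):
        (s \land r): α-rule — add s, r.
        (((t \lor \lnot q) \to r) \leftrightarrow (q \to \lnot s)): β-rule — branch into ((t \lor \lnot q) \to r), (q \to \lnot s)  //  \lnot ((t \lor \lnot q) \to r), \lnot (q \to \lnot s).
          branch 1.1.1 (add ((t \lor \lnot q) \to r), (q \to \lnot s)):
            ((t \lor \lnot q) \to r): β-rule — branch into \lnot (t \lor \lnot q)  //  r.
              branch 1.1.1.1 (add \lnot (t \lor \lnot q)):
                \lnot (t \lor \lnot q): α-rule — add \lnot t, \lnot \lnot q.
                (q \to \lnot s): β-rule — branch into \lnot q  //  \lnot s.
                  branch 1.1.1.1.1 (add \lnot q):
                    × closes — contains both q and \lnot q.
                  branch 1.1.1.1.2 (add \lnot s):
                    × closes — contains both s and \lnot s.
              branch 1.1.1.2 (add r):
                (q \to \lnot s): β-rule — branch into \lnot q  //  \lnot s.
                  branch 1.1.1.2.1 (add \lnot q):
                    ○ open, literals {q=F, r=T, s=T}.
                  branch 1.1.1.2.2 (add \lnot s):
                    × closes — contains both s and \lnot s.
          branch 1.1.2 (add \lnot ((t \lor \lnot q) \to r), \lnot (q \to \lnot s)):
            \lnot ((t \lor \lnot q) \to r): α-rule — add (t \lor \lnot q), \lnot r.
            × closes — contains both r and \lnot r.
      branch 1.2 (add (t \land \lnot r)):
        (t \land \lnot r): α-rule — add t, \lnot r.
        (((t \lor \lnot q) \to r) \leftrightarrow (q \to \lnot s)): β-rule — branch into ((t \lor \lnot q) \to r), (q \to \lnot s)  //  \lnot ((t \lor \lnot q) \to r), \lnot (q \to \lnot s).
          branch 1.2.1 (add ((t \lor \lnot q) \to r), (q \to \lnot s)):
            ((t \lor \lnot q) \to r): β-rule — branch into \lnot (t \lor \lnot q)  //  r.
              branch 1.2.1.1 (add \lnot (t \lor \lnot q)):
                \lnot (t \lor \lnot q): α-rule — add \lnot t, \lnot \lnot q.
                × closes — contains both t and \lnot t.
              branch 1.2.1.2 (add r):
                × closes — contains both r and \lnot r.
          branch 1.2.2 (add \lnot ((t \lor \lnot q) \to r), \lnot (q \to \lnot s)):
            \lnot ((t \lor \lnot q) \to r): α-rule — add (t \lor \lnot q), \lnot r.
            \lnot (q \to \lnot s): α-rule — add q, \lnot \lnot s.
            (t \lor \lnot q): β-rule — branch into t  //  \lnot q.
              branch 1.2.2.1 (add t):
                ○ open, literals {q=T, r=F, s=T, t=T}.
              branch 1.2.2.2 (add \lnot q):
                × closes — contains both q and \lnot q.
  branch 2 (add t):
    ((s \land r) \lor (t \land \lnot r)): β-rule — branch into (s \land r)  //  (t \land \lnot r).
      branch 2.1 (add (s \land r)):
        (s \land r): α-rule — add s, r.
        (((t \lor \lnot q) \to r) \leftrightarrow (q \to \lnot s)): β-rule — branch into ((t \lor \lnot q) \to r), (q \to \lnot s)  //  \lnot ((t \lor \lnot q) \to r), \lnot (q \to \lnot s).
          branch 2.1.1 (add ((t \lor \lnot q) \to r), (q \to \lnot s)):
            ((t \lor \lnot q) \to r): β-rule — branch into \lnot (t \lor \lnot q)  //  r.
              branch 2.1.1.1 (add \lnot (t \lor \lnot q)):
                \lnot (t \lor \lnot q): α-rule — add \lnot t, \lnot \lnot q.
                × closes — contains both t and \lnot t.
              branch 2.1.1.2 (add r):
                (q \to \lnot s): β-rule — branch into \lnot q  //  \lnot s.
                  branch 2.1.1.2.1 (add \lnot q):
                    ○ open, literals {q=F, r=T, s=T, t=T}.
                  branch 2.1.1.2.2 (add \lnot s):
                    × closes — contains both s and \lnot s.
          branch 2.1.2 (add \lnot ((t \lor \lnot q) \to r), \lnot (q \to \lnot s)):
            \lnot ((t \lor \lnot q) \to r): α-rule — add (t \lor \lnot q), \lnot r.
            × closes — contains both r and \lnot r.
      branch 2.2 (add (t \land \lnot r)):
        (t \land \lnot r): α-rule — add t, \lnot r.
        (((t \lor \lnot q) \to r) \leftrightarrow (q \to \lnot s)): β-rule — branch into ((t \lor \lnot q) \to r), (q \to \lnot s)  //  \lnot ((t \lor \lnot q) \to r), \lnot (q \to \lnot s).
          branch 2.2.1 (add ((t \lor \lnot q) \to r), (q \to \lnot s)):
            ((t \lor \lnot q) \to r): β-rule — branch into \lnot (t \lor \lnot q)  //  r.
              branch 2.2.1.1 (add \lnot (t \lor \lnot q)):
                \lnot (t \lor \lnot q): α-rule — add \lnot t, \lnot \lnot q.
                × closes — contains both t and \lnot t.
              branch 2.2.1.2 (add r):
                × closes — contains both r and \lnot r.
          branch 2.2.2 (add \lnot ((t \lor \lnot q) \to r), \lnot (q \to \lnot s)):
            \lnot ((t \lor \lnot q) \to r): α-rule — add (t \lor \lnot q), \lnot r.
            \lnot (q \to \lnot s): α-rule — add q, \lnot \lnot s.
            (t \lor \lnot q): β-rule — branch into t  //  \lnot q.
              branch 2.2.2.1 (add t):
                ○ open, literals {q=T, r=F, s=T, t=T}.
              branch 2.2.2.2 (add \lnot q):
                × closes — contains both q and \lnot q.
13 branches closed, 4 open.
Each open branch fixes some atoms; the unmentioned ones are free. Counting distinct full assignments: branch {q=F, r=T, s=T} (p, t) contributes 4 new; branch {q=T, r=F, s=T, t=T} (p) contributes 2 new; branch {q=F, r=T, s=T, t=T} (p) contributes 0 new; branch {q=T, r=F, s=T, t=T} (p) contributes 0 new. Total: 6.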